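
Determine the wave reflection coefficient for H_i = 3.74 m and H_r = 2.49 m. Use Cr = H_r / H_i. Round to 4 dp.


Cr = H_r / H_i
Cr = 2.49 / 3.74
Cr = 0.6658

0.6658


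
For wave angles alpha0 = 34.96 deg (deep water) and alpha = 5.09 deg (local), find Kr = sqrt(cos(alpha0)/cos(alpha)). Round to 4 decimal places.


Kr = sqrt(cos(alpha0) / cos(alpha))
cos(34.96) = 0.819552
cos(5.09) = 0.996057
Kr = sqrt(0.819552 / 0.996057)
Kr = sqrt(0.822797)
Kr = 0.9071

0.9071


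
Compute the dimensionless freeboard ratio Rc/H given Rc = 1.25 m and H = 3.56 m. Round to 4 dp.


Relative freeboard = Rc / H
= 1.25 / 3.56
= 0.3511

0.3511


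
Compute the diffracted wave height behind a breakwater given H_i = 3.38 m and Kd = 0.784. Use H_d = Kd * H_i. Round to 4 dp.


H_d = Kd * H_i
H_d = 0.784 * 3.38
H_d = 2.6499 m

2.6499


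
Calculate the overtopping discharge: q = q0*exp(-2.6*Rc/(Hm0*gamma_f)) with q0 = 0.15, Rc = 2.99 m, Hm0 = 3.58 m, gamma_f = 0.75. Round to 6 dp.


q = q0 * exp(-2.6 * Rc / (Hm0 * gamma_f))
Exponent = -2.6 * 2.99 / (3.58 * 0.75)
= -2.6 * 2.99 / 2.6850
= -2.895345
exp(-2.895345) = 0.055280
q = 0.15 * 0.055280
q = 0.008292 m^3/s/m

0.008292


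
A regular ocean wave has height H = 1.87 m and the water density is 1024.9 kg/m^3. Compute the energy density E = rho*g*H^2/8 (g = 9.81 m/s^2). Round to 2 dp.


E = (1/8) * rho * g * H^2
E = (1/8) * 1024.9 * 9.81 * 1.87^2
E = 0.125 * 1024.9 * 9.81 * 3.4969
E = 4394.85 J/m^2

4394.85


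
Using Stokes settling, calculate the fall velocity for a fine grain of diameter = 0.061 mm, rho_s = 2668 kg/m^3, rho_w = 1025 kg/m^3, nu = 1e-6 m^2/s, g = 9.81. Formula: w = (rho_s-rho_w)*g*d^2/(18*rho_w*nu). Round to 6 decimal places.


w = (rho_s - rho_w) * g * d^2 / (18 * rho_w * nu)
d = 0.061 mm = 0.000061 m
rho_s - rho_w = 2668 - 1025 = 1643
Numerator = 1643 * 9.81 * (0.000061)^2 = 0.000059974445
Denominator = 18 * 1025 * 1e-6 = 0.018450
w = 0.003251 m/s

0.003251


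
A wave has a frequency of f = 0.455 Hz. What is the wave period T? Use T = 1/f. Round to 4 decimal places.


T = 1 / f
T = 1 / 0.455
T = 2.1978 s

2.1978


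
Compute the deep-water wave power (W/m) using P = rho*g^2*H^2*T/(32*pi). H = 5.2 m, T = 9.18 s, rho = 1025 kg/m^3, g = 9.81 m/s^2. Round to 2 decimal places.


P = rho * g^2 * H^2 * T / (32 * pi)
P = 1025 * 9.81^2 * 5.2^2 * 9.18 / (32 * pi)
P = 1025 * 96.2361 * 27.0400 * 9.18 / 100.53096
P = 243563.05 W/m

243563.05


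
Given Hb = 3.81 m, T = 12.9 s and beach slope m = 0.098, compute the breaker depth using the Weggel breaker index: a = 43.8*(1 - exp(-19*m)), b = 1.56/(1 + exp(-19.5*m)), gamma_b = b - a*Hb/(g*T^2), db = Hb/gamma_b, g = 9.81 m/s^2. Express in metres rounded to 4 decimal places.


a = 43.8 * (1 - exp(-19 * m))
exp(-19 * 0.098) = exp(-1.8620) = 0.155362
a = 43.8 * (1 - 0.155362) = 36.995162
b = 1.56 / (1 + exp(-19.5 * m))
exp(-19.5 * 0.098) = exp(-1.9110) = 0.147932
b = 1.56 / (1 + 0.147932) = 1.358965
Hb / (g * T^2) = 3.81 / (9.81 * 12.9^2) = 3.81 / 1632.4821 = 0.00233387
gamma_b = b - a * Hb/(g*T^2) = 1.358965 - 36.995162 * 0.00233387 = 1.272623
db = Hb / gamma_b = 3.81 / 1.272623
db = 2.9938 m

2.9938


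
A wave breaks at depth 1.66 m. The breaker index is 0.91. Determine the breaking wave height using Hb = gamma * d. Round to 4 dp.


Hb = gamma * d
Hb = 0.91 * 1.66
Hb = 1.5106 m

1.5106


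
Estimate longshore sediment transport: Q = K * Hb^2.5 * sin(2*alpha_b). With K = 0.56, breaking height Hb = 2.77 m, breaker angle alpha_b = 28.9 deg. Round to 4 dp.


Q = K * Hb^2.5 * sin(2 * alpha_b)
Hb^2.5 = 2.77^2.5 = 12.770251
sin(2 * 28.9) = sin(57.8) = 0.846193
Q = 0.56 * 12.770251 * 0.846193
Q = 6.0514 m^3/s

6.0514


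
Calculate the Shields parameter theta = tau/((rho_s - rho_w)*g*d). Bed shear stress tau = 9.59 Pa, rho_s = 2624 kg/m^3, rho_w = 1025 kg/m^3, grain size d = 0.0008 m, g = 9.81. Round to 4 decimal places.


theta = tau / ((rho_s - rho_w) * g * d)
rho_s - rho_w = 2624 - 1025 = 1599
Denominator = 1599 * 9.81 * 0.0008 = 12.548952
theta = 9.59 / 12.548952
theta = 0.7642

0.7642


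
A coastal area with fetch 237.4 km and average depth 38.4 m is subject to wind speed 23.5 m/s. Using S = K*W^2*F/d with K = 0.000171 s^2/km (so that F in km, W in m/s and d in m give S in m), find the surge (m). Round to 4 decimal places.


S = K * W^2 * F / d
W^2 = 23.5^2 = 552.25
S = 0.000171 * 552.25 * 237.4 / 38.4
Numerator = 0.000171 * 552.25 * 237.4 = 22.418810
S = 22.418810 / 38.4 = 0.5838 m

0.5838


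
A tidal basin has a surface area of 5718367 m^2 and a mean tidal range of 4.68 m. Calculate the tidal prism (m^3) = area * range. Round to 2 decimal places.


Tidal prism = Area * Tidal range
P = 5718367 * 4.68
P = 26761957.56 m^3

26761957.56


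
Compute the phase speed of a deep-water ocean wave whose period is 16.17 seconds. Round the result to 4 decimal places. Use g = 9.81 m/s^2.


We use the deep-water celerity formula:
C = g * T / (2 * pi)
C = 9.81 * 16.17 / (2 * 3.14159...)
C = 158.627700 / 6.283185
C = 25.2464 m/s

25.2464


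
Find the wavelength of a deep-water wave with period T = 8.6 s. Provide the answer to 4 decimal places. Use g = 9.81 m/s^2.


L0 = g * T^2 / (2 * pi)
L0 = 9.81 * 8.6^2 / (2 * pi)
L0 = 9.81 * 73.9600 / 6.28319
L0 = 725.5476 / 6.28319
L0 = 115.4745 m

115.4745


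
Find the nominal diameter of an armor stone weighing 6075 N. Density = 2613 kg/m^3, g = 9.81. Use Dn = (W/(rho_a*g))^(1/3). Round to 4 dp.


V = W / (rho_a * g)
V = 6075 / (2613 * 9.81)
V = 6075 / 25633.53
V = 0.236994 m^3
Dn = V^(1/3) = 0.236994^(1/3)
Dn = 0.6188 m

0.6188


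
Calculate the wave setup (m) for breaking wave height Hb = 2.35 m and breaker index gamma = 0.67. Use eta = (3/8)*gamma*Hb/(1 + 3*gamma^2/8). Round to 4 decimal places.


eta = (3/8) * gamma * Hb / (1 + 3*gamma^2/8)
Numerator = (3/8) * 0.67 * 2.35 = 0.590438
Denominator = 1 + 3*0.67^2/8 = 1 + 0.168338 = 1.168338
eta = 0.590438 / 1.168338
eta = 0.5054 m

0.5054


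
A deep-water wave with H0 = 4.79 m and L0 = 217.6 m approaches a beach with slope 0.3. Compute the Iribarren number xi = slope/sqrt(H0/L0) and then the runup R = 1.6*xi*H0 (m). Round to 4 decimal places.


xi = slope / sqrt(H0/L0)
H0/L0 = 4.79/217.6 = 0.022013
sqrt(0.022013) = 0.148367
xi = 0.3 / 0.148367 = 2.022008
R = 1.6 * xi * H0 = 1.6 * 2.022008 * 4.79
R = 15.4967 m

15.4967


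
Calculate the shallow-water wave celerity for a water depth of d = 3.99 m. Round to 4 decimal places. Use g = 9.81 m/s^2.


Using the shallow-water approximation:
C = sqrt(g * d) = sqrt(9.81 * 3.99)
C = sqrt(39.1419)
C = 6.2563 m/s

6.2563


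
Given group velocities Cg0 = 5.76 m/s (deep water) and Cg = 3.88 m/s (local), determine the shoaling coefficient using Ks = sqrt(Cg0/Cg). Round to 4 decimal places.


Ks = sqrt(Cg0 / Cg)
Ks = sqrt(5.76 / 3.88)
Ks = sqrt(1.4845)
Ks = 1.2184

1.2184


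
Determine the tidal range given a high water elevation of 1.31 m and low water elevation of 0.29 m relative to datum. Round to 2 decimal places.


Tidal range = High water - Low water
Tidal range = 1.31 - (0.29)
Tidal range = 1.02 m

1.02


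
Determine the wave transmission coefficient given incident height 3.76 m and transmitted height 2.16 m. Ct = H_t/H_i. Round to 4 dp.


Ct = H_t / H_i
Ct = 2.16 / 3.76
Ct = 0.5745

0.5745


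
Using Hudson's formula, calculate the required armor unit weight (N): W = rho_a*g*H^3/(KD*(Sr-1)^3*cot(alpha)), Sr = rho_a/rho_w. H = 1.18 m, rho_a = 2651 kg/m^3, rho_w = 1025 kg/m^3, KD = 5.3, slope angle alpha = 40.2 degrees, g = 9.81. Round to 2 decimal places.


Sr = rho_a / rho_w = 2651 / 1025 = 2.586341
(Sr - 1) = 1.586341
(Sr - 1)^3 = 3.991995
cot(40.2) = 1 / tan(40.2) = 1 / 0.845066 = 1.183340
Numerator = 2651 * 9.81 * 1.18^3 = 42729.1995
Denominator = 5.3 * 3.991995 * 1.183340 = 25.036609
W = 42729.1995 / 25.036609
W = 1706.67 N

1706.67


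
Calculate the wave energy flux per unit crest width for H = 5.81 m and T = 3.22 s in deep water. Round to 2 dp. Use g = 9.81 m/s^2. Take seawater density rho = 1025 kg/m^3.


P = rho * g^2 * H^2 * T / (32 * pi)
P = 1025 * 9.81^2 * 5.81^2 * 3.22 / (32 * pi)
P = 1025 * 96.2361 * 33.7561 * 3.22 / 100.53096
P = 106652.29 W/m

106652.29


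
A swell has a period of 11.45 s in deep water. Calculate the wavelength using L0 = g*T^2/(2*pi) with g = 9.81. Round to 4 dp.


L0 = g * T^2 / (2 * pi)
L0 = 9.81 * 11.45^2 / (2 * pi)
L0 = 9.81 * 131.1025 / 6.28319
L0 = 1286.1155 / 6.28319
L0 = 204.6916 m

204.6916


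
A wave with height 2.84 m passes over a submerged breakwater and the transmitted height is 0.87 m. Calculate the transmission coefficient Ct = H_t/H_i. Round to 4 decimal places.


Ct = H_t / H_i
Ct = 0.87 / 2.84
Ct = 0.3063

0.3063


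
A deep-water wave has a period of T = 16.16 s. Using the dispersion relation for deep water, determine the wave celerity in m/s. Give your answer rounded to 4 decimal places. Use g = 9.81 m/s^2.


We use the deep-water celerity formula:
C = g * T / (2 * pi)
C = 9.81 * 16.16 / (2 * 3.14159...)
C = 158.529600 / 6.283185
C = 25.2308 m/s

25.2308


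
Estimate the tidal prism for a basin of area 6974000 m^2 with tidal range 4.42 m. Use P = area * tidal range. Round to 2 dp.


Tidal prism = Area * Tidal range
P = 6974000 * 4.42
P = 30825080.00 m^3

30825080.00


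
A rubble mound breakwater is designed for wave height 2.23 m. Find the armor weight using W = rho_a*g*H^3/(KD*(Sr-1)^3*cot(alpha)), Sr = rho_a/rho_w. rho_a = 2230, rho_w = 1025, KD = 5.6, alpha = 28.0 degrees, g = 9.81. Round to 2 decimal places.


Sr = rho_a / rho_w = 2230 / 1025 = 2.175610
(Sr - 1) = 1.175610
(Sr - 1)^3 = 1.624761
cot(28.0) = 1 / tan(28.0) = 1 / 0.531709 = 1.880726
Numerator = 2230 * 9.81 * 2.23^3 = 242598.6946
Denominator = 5.6 * 1.624761 * 1.880726 = 17.112096
W = 242598.6946 / 17.112096
W = 14177.03 N

14177.03


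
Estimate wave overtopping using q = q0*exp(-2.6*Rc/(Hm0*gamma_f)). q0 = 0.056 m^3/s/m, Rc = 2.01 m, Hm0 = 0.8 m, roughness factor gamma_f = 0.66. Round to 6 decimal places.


q = q0 * exp(-2.6 * Rc / (Hm0 * gamma_f))
Exponent = -2.6 * 2.01 / (0.8 * 0.66)
= -2.6 * 2.01 / 0.5280
= -9.897727
exp(-9.897727) = 0.000050
q = 0.056 * 0.000050
q = 0.000003 m^3/s/m

0.000003


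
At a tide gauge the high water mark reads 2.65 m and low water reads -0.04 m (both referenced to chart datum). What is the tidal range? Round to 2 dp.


Tidal range = High water - Low water
Tidal range = 2.65 - (-0.04)
Tidal range = 2.69 m

2.69


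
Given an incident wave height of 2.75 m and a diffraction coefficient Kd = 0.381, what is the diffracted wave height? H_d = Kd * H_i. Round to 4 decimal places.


H_d = Kd * H_i
H_d = 0.381 * 2.75
H_d = 1.0478 m

1.0478


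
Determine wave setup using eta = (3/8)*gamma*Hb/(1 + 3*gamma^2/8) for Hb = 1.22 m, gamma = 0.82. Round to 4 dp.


eta = (3/8) * gamma * Hb / (1 + 3*gamma^2/8)
Numerator = (3/8) * 0.82 * 1.22 = 0.375150
Denominator = 1 + 3*0.82^2/8 = 1 + 0.252150 = 1.252150
eta = 0.375150 / 1.252150
eta = 0.2996 m

0.2996


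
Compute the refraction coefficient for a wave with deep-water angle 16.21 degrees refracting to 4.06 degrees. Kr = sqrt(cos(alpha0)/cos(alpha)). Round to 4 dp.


Kr = sqrt(cos(alpha0) / cos(alpha))
cos(16.21) = 0.960245
cos(4.06) = 0.997490
Kr = sqrt(0.960245 / 0.997490)
Kr = sqrt(0.962661)
Kr = 0.9812

0.9812


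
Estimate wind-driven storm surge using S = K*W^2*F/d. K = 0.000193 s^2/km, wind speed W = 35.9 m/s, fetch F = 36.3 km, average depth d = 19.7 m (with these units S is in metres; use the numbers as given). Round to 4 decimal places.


S = K * W^2 * F / d
W^2 = 35.9^2 = 1288.81
S = 0.000193 * 1288.81 * 36.3 / 19.7
Numerator = 0.000193 * 1288.81 * 36.3 = 9.029274
S = 9.029274 / 19.7 = 0.4583 m

0.4583


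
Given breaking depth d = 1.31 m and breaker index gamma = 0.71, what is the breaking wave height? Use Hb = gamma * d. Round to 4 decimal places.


Hb = gamma * d
Hb = 0.71 * 1.31
Hb = 0.9301 m

0.9301


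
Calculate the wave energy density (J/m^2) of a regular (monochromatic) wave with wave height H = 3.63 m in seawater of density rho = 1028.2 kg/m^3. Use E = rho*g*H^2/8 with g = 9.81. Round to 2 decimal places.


E = (1/8) * rho * g * H^2
E = (1/8) * 1028.2 * 9.81 * 3.63^2
E = 0.125 * 1028.2 * 9.81 * 13.1769
E = 16613.83 J/m^2

16613.83


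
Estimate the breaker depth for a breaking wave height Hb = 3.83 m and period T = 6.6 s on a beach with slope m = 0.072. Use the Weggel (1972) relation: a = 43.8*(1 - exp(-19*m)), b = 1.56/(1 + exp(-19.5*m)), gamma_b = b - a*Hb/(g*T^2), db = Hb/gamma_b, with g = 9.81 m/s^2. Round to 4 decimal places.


a = 43.8 * (1 - exp(-19 * m))
exp(-19 * 0.072) = exp(-1.3680) = 0.254616
a = 43.8 * (1 - 0.254616) = 32.647833
b = 1.56 / (1 + exp(-19.5 * m))
exp(-19.5 * 0.072) = exp(-1.4040) = 0.245613
b = 1.56 / (1 + 0.245613) = 1.252396
Hb / (g * T^2) = 3.83 / (9.81 * 6.6^2) = 3.83 / 427.3236 = 0.00896276
gamma_b = b - a * Hb/(g*T^2) = 1.252396 - 32.647833 * 0.00896276 = 0.959781
db = Hb / gamma_b = 3.83 / 0.959781
db = 3.9905 m

3.9905


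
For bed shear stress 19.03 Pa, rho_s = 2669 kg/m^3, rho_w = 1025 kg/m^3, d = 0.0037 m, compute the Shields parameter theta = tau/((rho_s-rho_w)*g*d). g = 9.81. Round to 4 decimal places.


theta = tau / ((rho_s - rho_w) * g * d)
rho_s - rho_w = 2669 - 1025 = 1644
Denominator = 1644 * 9.81 * 0.0037 = 59.672268
theta = 19.03 / 59.672268
theta = 0.3189

0.3189


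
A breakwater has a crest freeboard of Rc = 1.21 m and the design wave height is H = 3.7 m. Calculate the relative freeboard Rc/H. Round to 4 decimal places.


Relative freeboard = Rc / H
= 1.21 / 3.7
= 0.3270

0.3270


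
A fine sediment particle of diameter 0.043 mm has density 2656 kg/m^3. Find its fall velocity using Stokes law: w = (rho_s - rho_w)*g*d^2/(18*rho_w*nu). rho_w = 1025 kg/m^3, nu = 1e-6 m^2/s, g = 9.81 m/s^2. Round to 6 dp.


w = (rho_s - rho_w) * g * d^2 / (18 * rho_w * nu)
d = 0.043 mm = 0.000043 m
rho_s - rho_w = 2656 - 1025 = 1631
Numerator = 1631 * 9.81 * (0.000043)^2 = 0.000029584203
Denominator = 18 * 1025 * 1e-6 = 0.018450
w = 0.001603 m/s

0.001603


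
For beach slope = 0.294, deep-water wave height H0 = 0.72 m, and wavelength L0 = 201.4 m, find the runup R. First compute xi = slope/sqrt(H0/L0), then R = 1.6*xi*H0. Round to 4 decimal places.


xi = slope / sqrt(H0/L0)
H0/L0 = 0.72/201.4 = 0.003575
sqrt(0.003575) = 0.059791
xi = 0.294 / 0.059791 = 4.917120
R = 1.6 * xi * H0 = 1.6 * 4.917120 * 0.72
R = 5.6645 m

5.6645


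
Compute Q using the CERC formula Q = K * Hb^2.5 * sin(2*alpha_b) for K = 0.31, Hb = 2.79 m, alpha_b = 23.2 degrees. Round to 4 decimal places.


Q = K * Hb^2.5 * sin(2 * alpha_b)
Hb^2.5 = 2.79^2.5 = 13.002010
sin(2 * 23.2) = sin(46.4) = 0.724172
Q = 0.31 * 13.002010 * 0.724172
Q = 2.9189 m^3/s

2.9189


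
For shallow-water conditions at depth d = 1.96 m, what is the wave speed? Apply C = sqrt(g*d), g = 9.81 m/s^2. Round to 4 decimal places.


Using the shallow-water approximation:
C = sqrt(g * d) = sqrt(9.81 * 1.96)
C = sqrt(19.2276)
C = 4.3849 m/s

4.3849


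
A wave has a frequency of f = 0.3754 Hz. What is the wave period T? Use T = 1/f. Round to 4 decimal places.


T = 1 / f
T = 1 / 0.3754
T = 2.6638 s

2.6638


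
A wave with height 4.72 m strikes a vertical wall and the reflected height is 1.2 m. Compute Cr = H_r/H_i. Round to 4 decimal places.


Cr = H_r / H_i
Cr = 1.2 / 4.72
Cr = 0.2542

0.2542


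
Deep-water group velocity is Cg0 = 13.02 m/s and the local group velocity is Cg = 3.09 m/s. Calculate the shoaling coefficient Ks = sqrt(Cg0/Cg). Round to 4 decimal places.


Ks = sqrt(Cg0 / Cg)
Ks = sqrt(13.02 / 3.09)
Ks = sqrt(4.2136)
Ks = 2.0527

2.0527


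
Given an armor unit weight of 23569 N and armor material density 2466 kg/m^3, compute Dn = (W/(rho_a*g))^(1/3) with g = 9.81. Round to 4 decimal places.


V = W / (rho_a * g)
V = 23569 / (2466 * 9.81)
V = 23569 / 24191.46
V = 0.974269 m^3
Dn = V^(1/3) = 0.974269^(1/3)
Dn = 0.9913 m

0.9913


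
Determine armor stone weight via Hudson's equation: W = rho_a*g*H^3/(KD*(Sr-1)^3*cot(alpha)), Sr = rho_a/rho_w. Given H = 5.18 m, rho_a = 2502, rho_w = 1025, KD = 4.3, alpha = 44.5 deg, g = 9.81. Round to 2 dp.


Sr = rho_a / rho_w = 2502 / 1025 = 2.440976
(Sr - 1) = 1.440976
(Sr - 1)^3 = 2.992057
cot(44.5) = 1 / tan(44.5) = 1 / 0.982697 = 1.017607
Numerator = 2502 * 9.81 * 5.18^3 = 3411501.6995
Denominator = 4.3 * 2.992057 * 1.017607 = 13.092380
W = 3411501.6995 / 13.092380
W = 260571.55 N

260571.55


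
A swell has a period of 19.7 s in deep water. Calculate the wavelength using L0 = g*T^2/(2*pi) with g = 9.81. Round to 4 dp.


L0 = g * T^2 / (2 * pi)
L0 = 9.81 * 19.7^2 / (2 * pi)
L0 = 9.81 * 388.0900 / 6.28319
L0 = 3807.1629 / 6.28319
L0 = 605.9288 m

605.9288


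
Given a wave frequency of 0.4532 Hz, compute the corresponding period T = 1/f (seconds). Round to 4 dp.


T = 1 / f
T = 1 / 0.4532
T = 2.2065 s

2.2065


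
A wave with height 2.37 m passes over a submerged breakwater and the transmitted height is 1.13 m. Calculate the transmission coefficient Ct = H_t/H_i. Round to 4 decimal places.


Ct = H_t / H_i
Ct = 1.13 / 2.37
Ct = 0.4768

0.4768


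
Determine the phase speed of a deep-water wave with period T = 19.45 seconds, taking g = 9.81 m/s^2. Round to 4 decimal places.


We use the deep-water celerity formula:
C = g * T / (2 * pi)
C = 9.81 * 19.45 / (2 * 3.14159...)
C = 190.804500 / 6.283185
C = 30.3675 m/s

30.3675


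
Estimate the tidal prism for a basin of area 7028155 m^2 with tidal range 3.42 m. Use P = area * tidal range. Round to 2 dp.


Tidal prism = Area * Tidal range
P = 7028155 * 3.42
P = 24036290.10 m^3

24036290.10


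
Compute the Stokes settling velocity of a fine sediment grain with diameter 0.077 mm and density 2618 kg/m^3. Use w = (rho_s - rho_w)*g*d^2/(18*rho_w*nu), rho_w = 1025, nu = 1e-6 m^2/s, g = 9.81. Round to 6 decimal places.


w = (rho_s - rho_w) * g * d^2 / (18 * rho_w * nu)
d = 0.077 mm = 0.000077 m
rho_s - rho_w = 2618 - 1025 = 1593
Numerator = 1593 * 9.81 * (0.000077)^2 = 0.000092654440
Denominator = 18 * 1025 * 1e-6 = 0.018450
w = 0.005022 m/s

0.005022


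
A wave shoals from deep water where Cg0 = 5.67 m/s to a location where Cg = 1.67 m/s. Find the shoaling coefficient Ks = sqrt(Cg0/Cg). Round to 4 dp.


Ks = sqrt(Cg0 / Cg)
Ks = sqrt(5.67 / 1.67)
Ks = sqrt(3.3952)
Ks = 1.8426

1.8426


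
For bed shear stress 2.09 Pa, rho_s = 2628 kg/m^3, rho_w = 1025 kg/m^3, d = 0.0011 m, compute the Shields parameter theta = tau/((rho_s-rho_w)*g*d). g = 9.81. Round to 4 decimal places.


theta = tau / ((rho_s - rho_w) * g * d)
rho_s - rho_w = 2628 - 1025 = 1603
Denominator = 1603 * 9.81 * 0.0011 = 17.297973
theta = 2.09 / 17.297973
theta = 0.1208

0.1208


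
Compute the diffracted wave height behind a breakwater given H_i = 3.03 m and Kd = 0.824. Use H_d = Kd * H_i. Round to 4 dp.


H_d = Kd * H_i
H_d = 0.824 * 3.03
H_d = 2.4967 m

2.4967


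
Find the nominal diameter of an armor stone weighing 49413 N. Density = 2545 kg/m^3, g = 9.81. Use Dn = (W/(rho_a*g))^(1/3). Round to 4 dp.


V = W / (rho_a * g)
V = 49413 / (2545 * 9.81)
V = 49413 / 24966.45
V = 1.979176 m^3
Dn = V^(1/3) = 1.979176^(1/3)
Dn = 1.2555 m

1.2555


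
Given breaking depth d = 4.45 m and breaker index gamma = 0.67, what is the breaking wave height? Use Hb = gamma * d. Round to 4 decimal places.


Hb = gamma * d
Hb = 0.67 * 4.45
Hb = 2.9815 m

2.9815


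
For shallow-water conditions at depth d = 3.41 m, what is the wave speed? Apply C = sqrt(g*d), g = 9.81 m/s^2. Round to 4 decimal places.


Using the shallow-water approximation:
C = sqrt(g * d) = sqrt(9.81 * 3.41)
C = sqrt(33.4521)
C = 5.7838 m/s

5.7838


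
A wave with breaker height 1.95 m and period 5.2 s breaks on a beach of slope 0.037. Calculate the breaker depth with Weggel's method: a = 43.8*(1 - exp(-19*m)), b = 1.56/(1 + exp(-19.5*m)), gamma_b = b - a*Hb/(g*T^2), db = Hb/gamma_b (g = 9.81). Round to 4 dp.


a = 43.8 * (1 - exp(-19 * m))
exp(-19 * 0.037) = exp(-0.7030) = 0.495098
a = 43.8 * (1 - 0.495098) = 22.114717
b = 1.56 / (1 + exp(-19.5 * m))
exp(-19.5 * 0.037) = exp(-0.7215) = 0.486023
b = 1.56 / (1 + 0.486023) = 1.049782
Hb / (g * T^2) = 1.95 / (9.81 * 5.2^2) = 1.95 / 265.2624 = 0.00735121
gamma_b = b - a * Hb/(g*T^2) = 1.049782 - 22.114717 * 0.00735121 = 0.887212
db = Hb / gamma_b = 1.95 / 0.887212
db = 2.1979 m

2.1979


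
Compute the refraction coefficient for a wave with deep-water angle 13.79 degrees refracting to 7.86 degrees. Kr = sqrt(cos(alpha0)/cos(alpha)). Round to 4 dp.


Kr = sqrt(cos(alpha0) / cos(alpha))
cos(13.79) = 0.971176
cos(7.86) = 0.990605
Kr = sqrt(0.971176 / 0.990605)
Kr = sqrt(0.980386)
Kr = 0.9901

0.9901


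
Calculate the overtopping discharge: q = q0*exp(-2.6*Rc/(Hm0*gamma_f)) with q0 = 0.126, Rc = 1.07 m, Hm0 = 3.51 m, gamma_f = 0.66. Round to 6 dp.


q = q0 * exp(-2.6 * Rc / (Hm0 * gamma_f))
Exponent = -2.6 * 1.07 / (3.51 * 0.66)
= -2.6 * 1.07 / 2.3166
= -1.200898
exp(-1.200898) = 0.300924
q = 0.126 * 0.300924
q = 0.037916 m^3/s/m

0.037916


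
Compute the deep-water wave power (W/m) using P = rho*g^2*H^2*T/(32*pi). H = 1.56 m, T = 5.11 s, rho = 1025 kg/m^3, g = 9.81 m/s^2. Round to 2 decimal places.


P = rho * g^2 * H^2 * T / (32 * pi)
P = 1025 * 9.81^2 * 1.56^2 * 5.11 / (32 * pi)
P = 1025 * 96.2361 * 2.4336 * 5.11 / 100.53096
P = 12202.03 W/m

12202.03


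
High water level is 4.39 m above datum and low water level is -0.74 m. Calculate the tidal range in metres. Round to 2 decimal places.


Tidal range = High water - Low water
Tidal range = 4.39 - (-0.74)
Tidal range = 5.13 m

5.13


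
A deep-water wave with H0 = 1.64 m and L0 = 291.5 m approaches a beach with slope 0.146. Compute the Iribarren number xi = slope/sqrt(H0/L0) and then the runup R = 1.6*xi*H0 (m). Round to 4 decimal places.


xi = slope / sqrt(H0/L0)
H0/L0 = 1.64/291.5 = 0.005626
sqrt(0.005626) = 0.075007
xi = 0.146 / 0.075007 = 1.946481
R = 1.6 * xi * H0 = 1.6 * 1.946481 * 1.64
R = 5.1076 m

5.1076


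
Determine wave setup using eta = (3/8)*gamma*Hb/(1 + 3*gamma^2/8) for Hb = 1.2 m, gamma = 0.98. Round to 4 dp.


eta = (3/8) * gamma * Hb / (1 + 3*gamma^2/8)
Numerator = (3/8) * 0.98 * 1.2 = 0.441000
Denominator = 1 + 3*0.98^2/8 = 1 + 0.360150 = 1.360150
eta = 0.441000 / 1.360150
eta = 0.3242 m

0.3242


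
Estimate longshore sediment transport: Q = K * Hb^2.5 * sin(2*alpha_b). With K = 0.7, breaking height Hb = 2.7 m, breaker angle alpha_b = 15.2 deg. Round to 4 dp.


Q = K * Hb^2.5 * sin(2 * alpha_b)
Hb^2.5 = 2.7^2.5 = 11.978692
sin(2 * 15.2) = sin(30.4) = 0.506034
Q = 0.7 * 11.978692 * 0.506034
Q = 4.2431 m^3/s

4.2431


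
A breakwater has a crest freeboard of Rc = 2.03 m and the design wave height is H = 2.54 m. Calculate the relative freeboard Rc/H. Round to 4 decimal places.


Relative freeboard = Rc / H
= 2.03 / 2.54
= 0.7992

0.7992


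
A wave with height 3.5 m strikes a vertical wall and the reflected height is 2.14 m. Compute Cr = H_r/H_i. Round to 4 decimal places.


Cr = H_r / H_i
Cr = 2.14 / 3.5
Cr = 0.6114

0.6114


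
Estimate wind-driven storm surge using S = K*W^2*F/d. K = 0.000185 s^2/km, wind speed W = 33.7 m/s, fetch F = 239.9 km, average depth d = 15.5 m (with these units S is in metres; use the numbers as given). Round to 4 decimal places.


S = K * W^2 * F / d
W^2 = 33.7^2 = 1135.69
S = 0.000185 * 1135.69 * 239.9 / 15.5
Numerator = 0.000185 * 1135.69 * 239.9 = 50.403626
S = 50.403626 / 15.5 = 3.2518 m

3.2518


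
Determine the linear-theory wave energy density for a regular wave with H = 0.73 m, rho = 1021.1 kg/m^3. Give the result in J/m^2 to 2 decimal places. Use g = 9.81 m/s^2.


E = (1/8) * rho * g * H^2
E = (1/8) * 1021.1 * 9.81 * 0.73^2
E = 0.125 * 1021.1 * 9.81 * 0.5329
E = 667.26 J/m^2

667.26


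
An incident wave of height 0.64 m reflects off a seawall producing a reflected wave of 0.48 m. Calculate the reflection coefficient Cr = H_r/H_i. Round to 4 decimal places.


Cr = H_r / H_i
Cr = 0.48 / 0.64
Cr = 0.7500

0.7500


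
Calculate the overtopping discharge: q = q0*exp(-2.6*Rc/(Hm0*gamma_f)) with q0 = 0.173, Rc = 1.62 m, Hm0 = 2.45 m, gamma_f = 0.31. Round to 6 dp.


q = q0 * exp(-2.6 * Rc / (Hm0 * gamma_f))
Exponent = -2.6 * 1.62 / (2.45 * 0.31)
= -2.6 * 1.62 / 0.7595
= -5.545754
exp(-5.545754) = 0.003904
q = 0.173 * 0.003904
q = 0.000675 m^3/s/m

0.000675


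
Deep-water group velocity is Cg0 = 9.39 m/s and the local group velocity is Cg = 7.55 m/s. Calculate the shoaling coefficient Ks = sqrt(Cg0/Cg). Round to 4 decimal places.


Ks = sqrt(Cg0 / Cg)
Ks = sqrt(9.39 / 7.55)
Ks = sqrt(1.2437)
Ks = 1.1152

1.1152


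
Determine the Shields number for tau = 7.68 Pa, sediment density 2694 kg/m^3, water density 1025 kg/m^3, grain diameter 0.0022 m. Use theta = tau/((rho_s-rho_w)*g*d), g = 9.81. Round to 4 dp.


theta = tau / ((rho_s - rho_w) * g * d)
rho_s - rho_w = 2694 - 1025 = 1669
Denominator = 1669 * 9.81 * 0.0022 = 36.020358
theta = 7.68 / 36.020358
theta = 0.2132

0.2132


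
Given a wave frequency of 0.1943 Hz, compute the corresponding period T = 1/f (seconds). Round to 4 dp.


T = 1 / f
T = 1 / 0.1943
T = 5.1467 s

5.1467


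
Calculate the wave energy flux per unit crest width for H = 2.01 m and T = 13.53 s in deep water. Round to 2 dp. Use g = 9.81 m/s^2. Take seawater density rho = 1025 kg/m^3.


P = rho * g^2 * H^2 * T / (32 * pi)
P = 1025 * 9.81^2 * 2.01^2 * 13.53 / (32 * pi)
P = 1025 * 96.2361 * 4.0401 * 13.53 / 100.53096
P = 53635.45 W/m

53635.45


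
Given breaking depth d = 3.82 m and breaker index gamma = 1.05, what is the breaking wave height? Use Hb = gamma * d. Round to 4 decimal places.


Hb = gamma * d
Hb = 1.05 * 3.82
Hb = 4.0110 m

4.0110


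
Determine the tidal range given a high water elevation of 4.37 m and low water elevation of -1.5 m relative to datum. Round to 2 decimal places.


Tidal range = High water - Low water
Tidal range = 4.37 - (-1.5)
Tidal range = 5.87 m

5.87


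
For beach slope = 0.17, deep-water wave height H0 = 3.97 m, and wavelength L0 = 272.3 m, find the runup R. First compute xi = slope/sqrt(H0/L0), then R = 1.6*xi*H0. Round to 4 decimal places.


xi = slope / sqrt(H0/L0)
H0/L0 = 3.97/272.3 = 0.014580
sqrt(0.014580) = 0.120746
xi = 0.17 / 0.120746 = 1.407918
R = 1.6 * xi * H0 = 1.6 * 1.407918 * 3.97
R = 8.9431 m

8.9431


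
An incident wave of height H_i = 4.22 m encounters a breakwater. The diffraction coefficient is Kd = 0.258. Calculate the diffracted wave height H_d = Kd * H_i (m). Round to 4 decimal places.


H_d = Kd * H_i
H_d = 0.258 * 4.22
H_d = 1.0888 m

1.0888


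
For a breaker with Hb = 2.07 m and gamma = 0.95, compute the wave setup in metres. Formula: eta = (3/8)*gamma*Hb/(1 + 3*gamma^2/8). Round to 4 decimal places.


eta = (3/8) * gamma * Hb / (1 + 3*gamma^2/8)
Numerator = (3/8) * 0.95 * 2.07 = 0.737437
Denominator = 1 + 3*0.95^2/8 = 1 + 0.338438 = 1.338438
eta = 0.737437 / 1.338438
eta = 0.5510 m

0.5510


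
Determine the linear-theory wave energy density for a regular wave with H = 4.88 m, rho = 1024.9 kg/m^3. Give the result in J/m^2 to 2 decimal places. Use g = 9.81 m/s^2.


E = (1/8) * rho * g * H^2
E = (1/8) * 1024.9 * 9.81 * 4.88^2
E = 0.125 * 1024.9 * 9.81 * 23.8144
E = 29929.55 J/m^2

29929.55


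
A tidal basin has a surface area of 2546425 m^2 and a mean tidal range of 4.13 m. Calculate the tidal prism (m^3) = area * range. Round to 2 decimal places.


Tidal prism = Area * Tidal range
P = 2546425 * 4.13
P = 10516735.25 m^3

10516735.25


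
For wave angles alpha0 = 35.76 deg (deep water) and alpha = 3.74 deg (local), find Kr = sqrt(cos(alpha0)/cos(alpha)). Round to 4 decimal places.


Kr = sqrt(cos(alpha0) / cos(alpha))
cos(35.76) = 0.811472
cos(3.74) = 0.997870
Kr = sqrt(0.811472 / 0.997870)
Kr = sqrt(0.813204)
Kr = 0.9018

0.9018


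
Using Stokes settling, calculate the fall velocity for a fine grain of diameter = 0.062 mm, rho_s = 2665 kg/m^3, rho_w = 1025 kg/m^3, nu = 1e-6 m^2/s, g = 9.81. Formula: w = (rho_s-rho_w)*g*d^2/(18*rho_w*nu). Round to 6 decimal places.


w = (rho_s - rho_w) * g * d^2 / (18 * rho_w * nu)
d = 0.062 mm = 0.000062 m
rho_s - rho_w = 2665 - 1025 = 1640
Numerator = 1640 * 9.81 * (0.000062)^2 = 0.000061843810
Denominator = 18 * 1025 * 1e-6 = 0.018450
w = 0.003352 m/s

0.003352


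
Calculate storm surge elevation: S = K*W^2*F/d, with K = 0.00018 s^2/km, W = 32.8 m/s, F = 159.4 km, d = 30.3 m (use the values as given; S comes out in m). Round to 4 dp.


S = K * W^2 * F / d
W^2 = 32.8^2 = 1075.84
S = 0.00018 * 1075.84 * 159.4 / 30.3
Numerator = 0.00018 * 1075.84 * 159.4 = 30.868001
S = 30.868001 / 30.3 = 1.0187 m

1.0187


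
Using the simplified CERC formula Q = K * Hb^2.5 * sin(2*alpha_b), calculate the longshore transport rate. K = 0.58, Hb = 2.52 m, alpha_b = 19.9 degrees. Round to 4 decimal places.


Q = K * Hb^2.5 * sin(2 * alpha_b)
Hb^2.5 = 2.52^2.5 = 10.080947
sin(2 * 19.9) = sin(39.8) = 0.640110
Q = 0.58 * 10.080947 * 0.640110
Q = 3.7427 m^3/s

3.7427


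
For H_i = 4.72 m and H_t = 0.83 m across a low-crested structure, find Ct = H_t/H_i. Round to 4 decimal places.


Ct = H_t / H_i
Ct = 0.83 / 4.72
Ct = 0.1758

0.1758


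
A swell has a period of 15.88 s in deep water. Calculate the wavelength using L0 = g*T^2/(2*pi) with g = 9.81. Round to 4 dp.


L0 = g * T^2 / (2 * pi)
L0 = 9.81 * 15.88^2 / (2 * pi)
L0 = 9.81 * 252.1744 / 6.28319
L0 = 2473.8309 / 6.28319
L0 = 393.7224 m

393.7224


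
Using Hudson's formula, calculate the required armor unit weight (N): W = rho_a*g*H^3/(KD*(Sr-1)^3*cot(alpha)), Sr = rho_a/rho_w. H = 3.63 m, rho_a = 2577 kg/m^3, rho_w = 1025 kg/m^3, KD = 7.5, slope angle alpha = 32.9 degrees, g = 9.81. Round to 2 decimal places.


Sr = rho_a / rho_w = 2577 / 1025 = 2.514146
(Sr - 1) = 1.514146
(Sr - 1)^3 = 3.471391
cot(32.9) = 1 / tan(32.9) = 1 / 0.646929 = 1.545765
Numerator = 2577 * 9.81 * 3.63^3 = 1209214.3741
Denominator = 7.5 * 3.471391 * 1.545765 = 40.244653
W = 1209214.3741 / 40.244653
W = 30046.58 N

30046.58


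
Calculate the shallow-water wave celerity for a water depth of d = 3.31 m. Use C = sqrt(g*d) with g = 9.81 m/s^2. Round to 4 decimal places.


Using the shallow-water approximation:
C = sqrt(g * d) = sqrt(9.81 * 3.31)
C = sqrt(32.4711)
C = 5.6983 m/s

5.6983


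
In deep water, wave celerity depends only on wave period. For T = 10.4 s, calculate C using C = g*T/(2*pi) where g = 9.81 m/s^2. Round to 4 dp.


We use the deep-water celerity formula:
C = g * T / (2 * pi)
C = 9.81 * 10.4 / (2 * 3.14159...)
C = 102.024000 / 6.283185
C = 16.2376 m/s

16.2376


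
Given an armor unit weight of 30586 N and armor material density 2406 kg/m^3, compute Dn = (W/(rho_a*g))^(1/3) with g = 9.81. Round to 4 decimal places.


V = W / (rho_a * g)
V = 30586 / (2406 * 9.81)
V = 30586 / 23602.86
V = 1.295860 m^3
Dn = V^(1/3) = 1.295860^(1/3)
Dn = 1.0902 m

1.0902


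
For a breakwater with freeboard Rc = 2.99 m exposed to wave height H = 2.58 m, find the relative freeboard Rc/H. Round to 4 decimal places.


Relative freeboard = Rc / H
= 2.99 / 2.58
= 1.1589

1.1589


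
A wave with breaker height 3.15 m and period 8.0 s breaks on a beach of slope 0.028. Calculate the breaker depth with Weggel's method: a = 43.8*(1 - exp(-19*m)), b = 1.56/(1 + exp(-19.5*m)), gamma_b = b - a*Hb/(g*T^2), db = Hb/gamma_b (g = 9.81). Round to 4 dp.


a = 43.8 * (1 - exp(-19 * m))
exp(-19 * 0.028) = exp(-0.5320) = 0.587429
a = 43.8 * (1 - 0.587429) = 18.070613
b = 1.56 / (1 + exp(-19.5 * m))
exp(-19.5 * 0.028) = exp(-0.5460) = 0.579262
b = 1.56 / (1 + 0.579262) = 0.987803
Hb / (g * T^2) = 3.15 / (9.81 * 8.0^2) = 3.15 / 627.8400 = 0.00501720
gamma_b = b - a * Hb/(g*T^2) = 0.987803 - 18.070613 * 0.00501720 = 0.897139
db = Hb / gamma_b = 3.15 / 0.897139
db = 3.5112 m

3.5112


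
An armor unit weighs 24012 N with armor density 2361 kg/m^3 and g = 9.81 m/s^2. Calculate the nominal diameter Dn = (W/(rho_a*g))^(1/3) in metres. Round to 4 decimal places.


V = W / (rho_a * g)
V = 24012 / (2361 * 9.81)
V = 24012 / 23161.41
V = 1.036724 m^3
Dn = V^(1/3) = 1.036724^(1/3)
Dn = 1.0121 m

1.0121


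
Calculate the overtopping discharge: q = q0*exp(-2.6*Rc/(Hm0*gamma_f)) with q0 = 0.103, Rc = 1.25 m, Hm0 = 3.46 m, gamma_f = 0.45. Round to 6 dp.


q = q0 * exp(-2.6 * Rc / (Hm0 * gamma_f))
Exponent = -2.6 * 1.25 / (3.46 * 0.45)
= -2.6 * 1.25 / 1.5570
= -2.087347
exp(-2.087347) = 0.124016
q = 0.103 * 0.124016
q = 0.012774 m^3/s/m

0.012774


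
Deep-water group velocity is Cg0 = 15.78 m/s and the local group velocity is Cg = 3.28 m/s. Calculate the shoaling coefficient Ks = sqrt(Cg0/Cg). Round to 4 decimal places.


Ks = sqrt(Cg0 / Cg)
Ks = sqrt(15.78 / 3.28)
Ks = sqrt(4.8110)
Ks = 2.1934

2.1934


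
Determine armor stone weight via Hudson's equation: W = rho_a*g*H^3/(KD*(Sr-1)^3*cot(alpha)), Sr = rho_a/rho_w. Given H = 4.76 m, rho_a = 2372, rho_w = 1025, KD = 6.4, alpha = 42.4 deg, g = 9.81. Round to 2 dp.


Sr = rho_a / rho_w = 2372 / 1025 = 2.314146
(Sr - 1) = 1.314146
(Sr - 1)^3 = 2.269505
cot(42.4) = 1 / tan(42.4) = 1 / 0.913125 = 1.095140
Numerator = 2372 * 9.81 * 4.76^3 = 2509600.2574
Denominator = 6.4 * 2.269505 * 1.095140 = 15.906722
W = 2509600.2574 / 15.906722
W = 157769.79 N

157769.79


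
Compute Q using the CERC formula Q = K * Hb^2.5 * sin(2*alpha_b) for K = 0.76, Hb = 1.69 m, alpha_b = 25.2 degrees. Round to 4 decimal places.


Q = K * Hb^2.5 * sin(2 * alpha_b)
Hb^2.5 = 1.69^2.5 = 3.712930
sin(2 * 25.2) = sin(50.4) = 0.770513
Q = 0.76 * 3.712930 * 0.770513
Q = 2.1743 m^3/s

2.1743


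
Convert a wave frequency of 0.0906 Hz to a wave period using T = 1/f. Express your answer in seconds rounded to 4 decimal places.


T = 1 / f
T = 1 / 0.0906
T = 11.0375 s

11.0375


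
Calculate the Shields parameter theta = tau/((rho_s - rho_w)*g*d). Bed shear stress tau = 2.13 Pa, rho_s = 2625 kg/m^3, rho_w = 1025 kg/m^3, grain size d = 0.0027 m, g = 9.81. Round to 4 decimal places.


theta = tau / ((rho_s - rho_w) * g * d)
rho_s - rho_w = 2625 - 1025 = 1600
Denominator = 1600 * 9.81 * 0.0027 = 42.379200
theta = 2.13 / 42.379200
theta = 0.0503

0.0503


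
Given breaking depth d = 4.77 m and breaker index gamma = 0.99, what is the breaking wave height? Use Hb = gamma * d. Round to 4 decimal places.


Hb = gamma * d
Hb = 0.99 * 4.77
Hb = 4.7223 m

4.7223


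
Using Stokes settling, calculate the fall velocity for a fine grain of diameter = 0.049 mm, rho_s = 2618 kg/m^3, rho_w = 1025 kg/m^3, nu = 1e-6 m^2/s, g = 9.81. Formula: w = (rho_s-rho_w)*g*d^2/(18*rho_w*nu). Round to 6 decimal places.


w = (rho_s - rho_w) * g * d^2 / (18 * rho_w * nu)
d = 0.049 mm = 0.000049 m
rho_s - rho_w = 2618 - 1025 = 1593
Numerator = 1593 * 9.81 * (0.000049)^2 = 0.000037521219
Denominator = 18 * 1025 * 1e-6 = 0.018450
w = 0.002034 m/s

0.002034


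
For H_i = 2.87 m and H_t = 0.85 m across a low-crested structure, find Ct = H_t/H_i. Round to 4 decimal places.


Ct = H_t / H_i
Ct = 0.85 / 2.87
Ct = 0.2962

0.2962


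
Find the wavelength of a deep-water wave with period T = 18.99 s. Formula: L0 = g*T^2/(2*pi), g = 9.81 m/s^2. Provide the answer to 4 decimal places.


L0 = g * T^2 / (2 * pi)
L0 = 9.81 * 18.99^2 / (2 * pi)
L0 = 9.81 * 360.6201 / 6.28319
L0 = 3537.6832 / 6.28319
L0 = 563.0398 m

563.0398


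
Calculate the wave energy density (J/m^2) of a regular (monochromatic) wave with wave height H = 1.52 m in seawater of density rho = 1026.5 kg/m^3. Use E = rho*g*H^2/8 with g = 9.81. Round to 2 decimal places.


E = (1/8) * rho * g * H^2
E = (1/8) * 1026.5 * 9.81 * 1.52^2
E = 0.125 * 1026.5 * 9.81 * 2.3104
E = 2908.21 J/m^2

2908.21


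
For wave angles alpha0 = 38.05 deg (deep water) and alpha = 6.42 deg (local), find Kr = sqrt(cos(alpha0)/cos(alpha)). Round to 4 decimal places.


Kr = sqrt(cos(alpha0) / cos(alpha))
cos(38.05) = 0.787473
cos(6.42) = 0.993729
Kr = sqrt(0.787473 / 0.993729)
Kr = sqrt(0.792443)
Kr = 0.8902

0.8902


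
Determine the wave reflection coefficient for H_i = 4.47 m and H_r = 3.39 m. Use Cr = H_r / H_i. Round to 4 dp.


Cr = H_r / H_i
Cr = 3.39 / 4.47
Cr = 0.7584

0.7584


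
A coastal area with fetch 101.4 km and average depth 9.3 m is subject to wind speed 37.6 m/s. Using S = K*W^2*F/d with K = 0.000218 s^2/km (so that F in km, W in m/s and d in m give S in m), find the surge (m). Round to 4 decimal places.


S = K * W^2 * F / d
W^2 = 37.6^2 = 1413.76
S = 0.000218 * 1413.76 * 101.4 / 9.3
Numerator = 0.000218 * 1413.76 * 101.4 = 31.251448
S = 31.251448 / 9.3 = 3.3604 m

3.3604


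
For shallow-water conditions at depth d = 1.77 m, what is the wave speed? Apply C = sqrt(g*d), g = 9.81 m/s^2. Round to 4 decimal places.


Using the shallow-water approximation:
C = sqrt(g * d) = sqrt(9.81 * 1.77)
C = sqrt(17.3637)
C = 4.1670 m/s

4.1670


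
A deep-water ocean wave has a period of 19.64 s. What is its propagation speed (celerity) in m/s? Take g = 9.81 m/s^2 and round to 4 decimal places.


We use the deep-water celerity formula:
C = g * T / (2 * pi)
C = 9.81 * 19.64 / (2 * 3.14159...)
C = 192.668400 / 6.283185
C = 30.6641 m/s

30.6641


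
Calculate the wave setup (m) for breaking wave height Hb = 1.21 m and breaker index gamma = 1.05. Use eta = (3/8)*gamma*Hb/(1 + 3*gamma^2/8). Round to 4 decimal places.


eta = (3/8) * gamma * Hb / (1 + 3*gamma^2/8)
Numerator = (3/8) * 1.05 * 1.21 = 0.476438
Denominator = 1 + 3*1.05^2/8 = 1 + 0.413438 = 1.413438
eta = 0.476438 / 1.413438
eta = 0.3371 m

0.3371


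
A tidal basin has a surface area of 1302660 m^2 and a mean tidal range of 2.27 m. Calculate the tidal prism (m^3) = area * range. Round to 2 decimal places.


Tidal prism = Area * Tidal range
P = 1302660 * 2.27
P = 2957038.20 m^3

2957038.20


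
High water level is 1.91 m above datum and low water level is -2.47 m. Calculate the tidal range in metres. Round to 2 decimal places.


Tidal range = High water - Low water
Tidal range = 1.91 - (-2.47)
Tidal range = 4.38 m

4.38


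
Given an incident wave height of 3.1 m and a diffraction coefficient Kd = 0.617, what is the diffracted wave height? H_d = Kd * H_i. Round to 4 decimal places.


H_d = Kd * H_i
H_d = 0.617 * 3.1
H_d = 1.9127 m

1.9127


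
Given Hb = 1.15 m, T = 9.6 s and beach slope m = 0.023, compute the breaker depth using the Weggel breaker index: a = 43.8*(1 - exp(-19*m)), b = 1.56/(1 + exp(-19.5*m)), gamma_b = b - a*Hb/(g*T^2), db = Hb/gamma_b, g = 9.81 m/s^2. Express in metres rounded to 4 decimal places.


a = 43.8 * (1 - exp(-19 * m))
exp(-19 * 0.023) = exp(-0.4370) = 0.645971
a = 43.8 * (1 - 0.645971) = 15.506451
b = 1.56 / (1 + exp(-19.5 * m))
exp(-19.5 * 0.023) = exp(-0.4485) = 0.638585
b = 1.56 / (1 + 0.638585) = 0.952041
Hb / (g * T^2) = 1.15 / (9.81 * 9.6^2) = 1.15 / 904.0896 = 0.00127200
gamma_b = b - a * Hb/(g*T^2) = 0.952041 - 15.506451 * 0.00127200 = 0.932317
db = Hb / gamma_b = 1.15 / 0.932317
db = 1.2335 m

1.2335


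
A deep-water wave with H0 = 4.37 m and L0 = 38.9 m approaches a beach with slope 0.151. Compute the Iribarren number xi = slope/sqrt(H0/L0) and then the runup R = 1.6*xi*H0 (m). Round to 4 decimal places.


xi = slope / sqrt(H0/L0)
H0/L0 = 4.37/38.9 = 0.112339
sqrt(0.112339) = 0.335171
xi = 0.151 / 0.335171 = 0.450517
R = 1.6 * xi * H0 = 1.6 * 0.450517 * 4.37
R = 3.1500 m

3.1500


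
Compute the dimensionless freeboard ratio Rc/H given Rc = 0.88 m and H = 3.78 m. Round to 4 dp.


Relative freeboard = Rc / H
= 0.88 / 3.78
= 0.2328

0.2328


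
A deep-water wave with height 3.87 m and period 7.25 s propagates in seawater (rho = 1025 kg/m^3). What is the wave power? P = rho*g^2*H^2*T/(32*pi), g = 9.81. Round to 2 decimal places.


P = rho * g^2 * H^2 * T / (32 * pi)
P = 1025 * 9.81^2 * 3.87^2 * 7.25 / (32 * pi)
P = 1025 * 96.2361 * 14.9769 * 7.25 / 100.53096
P = 106542.27 W/m

106542.27
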